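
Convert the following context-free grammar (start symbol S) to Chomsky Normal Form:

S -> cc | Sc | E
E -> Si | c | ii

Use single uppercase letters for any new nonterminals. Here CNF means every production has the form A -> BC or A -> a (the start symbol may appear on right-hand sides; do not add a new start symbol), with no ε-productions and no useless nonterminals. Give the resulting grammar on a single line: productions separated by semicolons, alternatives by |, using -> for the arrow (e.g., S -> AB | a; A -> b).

S -> c | AA | BB | SA | SB; A -> i; B -> c

No ε-productions.
After unit-elimination: S -> c | Sc | Si | cc | ii; E -> c | Si | ii.
TERM: introduce B -> c, A -> i and substitute in every rule of length ≥2.
Drop unreachable/unproductive: E.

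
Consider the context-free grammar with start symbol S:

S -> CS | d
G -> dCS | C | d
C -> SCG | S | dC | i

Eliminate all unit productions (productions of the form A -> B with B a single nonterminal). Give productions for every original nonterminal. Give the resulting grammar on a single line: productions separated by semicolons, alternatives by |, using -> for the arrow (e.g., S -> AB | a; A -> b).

S -> d | CS; C -> d | i | CS | dC | SCG; G -> d | i | CS | dC | SCG | dCS

Unit productions: C->S, G->C.
Unit pairs (A ⇒* B via units): (C,S), (G,C), (G,S).
S: inherits non-unit rules of {S} → CS | d.
C: inherits non-unit rules of {C, S} → CS | SCG | d | dC | i.
G: inherits non-unit rules of {C, G, S} → CS | SCG | d | dC | dCS | i.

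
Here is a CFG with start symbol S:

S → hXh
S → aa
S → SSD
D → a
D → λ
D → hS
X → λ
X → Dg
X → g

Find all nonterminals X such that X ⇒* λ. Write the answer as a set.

Directly nullable (have an ε-rule): {D, X}.
Not nullable: S — each has a terminal in every rule's right-hand side or depends on a non-nullable symbol.

{D, X}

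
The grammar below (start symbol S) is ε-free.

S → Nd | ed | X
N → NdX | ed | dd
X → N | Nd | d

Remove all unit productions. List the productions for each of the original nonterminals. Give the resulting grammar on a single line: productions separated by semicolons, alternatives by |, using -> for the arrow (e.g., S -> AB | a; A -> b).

S -> d | Nd | dd | ed | NdX; N -> dd | ed | NdX; X -> d | Nd | dd | ed | NdX

Unit productions: S->X, X->N.
Unit pairs (A ⇒* B via units): (S,N), (S,X), (X,N).
S: inherits non-unit rules of {N, S, X} → Nd | NdX | d | dd | ed.
N: inherits non-unit rules of {N} → NdX | dd | ed.
X: inherits non-unit rules of {N, X} → Nd | NdX | d | dd | ed.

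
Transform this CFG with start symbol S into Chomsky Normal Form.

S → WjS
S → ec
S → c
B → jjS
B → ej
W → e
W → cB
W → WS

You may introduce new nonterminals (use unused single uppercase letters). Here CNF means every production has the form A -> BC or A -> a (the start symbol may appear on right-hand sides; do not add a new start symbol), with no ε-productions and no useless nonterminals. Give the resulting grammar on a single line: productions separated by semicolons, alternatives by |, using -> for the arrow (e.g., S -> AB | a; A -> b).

No ε-productions.
No unit productions to eliminate.
TERM: introduce D -> c, A -> e, C -> j and substitute in every rule of length ≥2.
BIN: B -> CCS becomes B -> CE, E -> CS; S -> WCS becomes S -> WF, F -> CS.

S -> c | AD | WF; A -> e; B -> AC | CE; C -> j; D -> c; E -> CS; F -> CS; W -> e | DB | WS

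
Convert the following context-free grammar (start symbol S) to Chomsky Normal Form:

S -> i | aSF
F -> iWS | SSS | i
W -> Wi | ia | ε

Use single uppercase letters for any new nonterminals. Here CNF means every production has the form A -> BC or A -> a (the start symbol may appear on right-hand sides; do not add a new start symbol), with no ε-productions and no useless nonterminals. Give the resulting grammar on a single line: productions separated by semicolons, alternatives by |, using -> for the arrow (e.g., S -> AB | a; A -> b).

Nullable: {W}; after ε-elimination: S -> i | aSF; F -> i | iS | SSS | iWS; W -> i | Wi | ia.
No unit productions to eliminate.
TERM: introduce B -> a, A -> i and substitute in every rule of length ≥2.
BIN: F -> AWS becomes F -> AC, C -> WS; F -> SSS becomes F -> SD, D -> SS; S -> BSF becomes S -> BE, E -> SF.

S -> i | BE; A -> i; B -> a; C -> WS; D -> SS; E -> SF; F -> i | AC | AS | SD; W -> i | AB | WA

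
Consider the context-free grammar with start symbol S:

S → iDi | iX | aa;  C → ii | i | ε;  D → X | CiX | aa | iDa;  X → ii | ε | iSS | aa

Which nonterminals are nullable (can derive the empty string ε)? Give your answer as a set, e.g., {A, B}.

Directly nullable (have an ε-rule): {C, X}.
D is nullable via D -> X (every symbol on the right is already known nullable).
Not nullable: S — each has a terminal in every rule's right-hand side or depends on a non-nullable symbol.

{C, D, X}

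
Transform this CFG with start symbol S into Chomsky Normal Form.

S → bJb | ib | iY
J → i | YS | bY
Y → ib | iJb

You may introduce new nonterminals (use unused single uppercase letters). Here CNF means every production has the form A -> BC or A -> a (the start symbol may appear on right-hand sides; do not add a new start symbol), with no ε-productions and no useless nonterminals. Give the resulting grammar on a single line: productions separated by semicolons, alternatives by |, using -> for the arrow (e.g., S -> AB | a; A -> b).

S -> AC | BA | BY; A -> b; B -> i; C -> JA; D -> JA; J -> i | AY | YS; Y -> BA | BD

No ε-productions.
No unit productions to eliminate.
TERM: introduce A -> b, B -> i and substitute in every rule of length ≥2.
BIN: S -> AJA becomes S -> AC, C -> JA; Y -> BJA becomes Y -> BD, D -> JA.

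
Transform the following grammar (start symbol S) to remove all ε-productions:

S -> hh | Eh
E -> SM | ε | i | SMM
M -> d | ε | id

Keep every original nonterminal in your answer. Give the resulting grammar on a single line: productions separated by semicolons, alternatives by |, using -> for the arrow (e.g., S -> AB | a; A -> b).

Nullable set: {E, M}.
S -> Eh: E nullable, giving Eh | h.
Drop E -> ε.
E -> SM: M nullable, giving S | SM.
E -> SMM: M, M nullable, giving S | SM | SMM.
Drop M -> ε.
Unchanged (no nullable symbols): S -> hh; E -> i; M -> d; M -> id.

S -> h | Eh | hh; E -> S | i | SM | SMM; M -> d | id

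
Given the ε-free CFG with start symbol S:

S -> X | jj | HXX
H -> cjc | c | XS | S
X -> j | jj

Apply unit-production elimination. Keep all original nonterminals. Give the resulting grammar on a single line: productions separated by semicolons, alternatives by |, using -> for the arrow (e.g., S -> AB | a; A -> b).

Unit productions: H->S, S->X.
Unit pairs (A ⇒* B via units): (H,S), (H,X), (S,X).
S: inherits non-unit rules of {S, X} → HXX | j | jj.
H: inherits non-unit rules of {H, S, X} → HXX | XS | c | cjc | j | jj.
X: inherits non-unit rules of {X} → j | jj.

S -> j | jj | HXX; H -> c | j | XS | jj | HXX | cjc; X -> j | jj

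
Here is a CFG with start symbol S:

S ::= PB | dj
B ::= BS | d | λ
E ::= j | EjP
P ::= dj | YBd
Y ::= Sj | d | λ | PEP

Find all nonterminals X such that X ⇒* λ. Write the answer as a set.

{B, Y}

Directly nullable (have an ε-rule): {B, Y}.
Not nullable: E, P, S — each has a terminal in every rule's right-hand side or depends on a non-nullable symbol.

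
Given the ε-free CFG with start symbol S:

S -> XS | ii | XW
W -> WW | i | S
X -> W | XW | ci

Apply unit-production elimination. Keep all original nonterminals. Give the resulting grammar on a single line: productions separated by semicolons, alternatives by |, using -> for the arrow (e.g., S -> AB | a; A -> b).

S -> XS | XW | ii; W -> i | WW | XS | XW | ii; X -> i | WW | XS | XW | ci | ii

Unit productions: W->S, X->W.
Unit pairs (A ⇒* B via units): (W,S), (X,S), (X,W).
S: inherits non-unit rules of {S} → XS | XW | ii.
W: inherits non-unit rules of {S, W} → WW | XS | XW | i | ii.
X: inherits non-unit rules of {S, W, X} → WW | XS | XW | ci | i | ii.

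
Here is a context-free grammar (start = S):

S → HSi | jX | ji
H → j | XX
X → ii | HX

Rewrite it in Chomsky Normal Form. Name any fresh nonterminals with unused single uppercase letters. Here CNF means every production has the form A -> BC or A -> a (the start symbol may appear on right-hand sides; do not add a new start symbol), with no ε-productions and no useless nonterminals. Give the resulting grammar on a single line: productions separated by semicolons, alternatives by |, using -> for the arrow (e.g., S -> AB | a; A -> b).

S -> BA | BX | HC; A -> i; B -> j; C -> SA; H -> j | XX; X -> AA | HX

No ε-productions.
No unit productions to eliminate.
TERM: introduce A -> i, B -> j and substitute in every rule of length ≥2.
BIN: S -> HSA becomes S -> HC, C -> SA.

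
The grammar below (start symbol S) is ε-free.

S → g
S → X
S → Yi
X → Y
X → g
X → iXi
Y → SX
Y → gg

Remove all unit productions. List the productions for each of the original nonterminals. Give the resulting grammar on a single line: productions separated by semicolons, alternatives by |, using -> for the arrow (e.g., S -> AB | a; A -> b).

S -> g | SX | Yi | gg | iXi; X -> g | SX | gg | iXi; Y -> SX | gg

Unit productions: S->X, X->Y.
Unit pairs (A ⇒* B via units): (S,X), (S,Y), (X,Y).
S: inherits non-unit rules of {S, X, Y} → SX | Yi | g | gg | iXi.
X: inherits non-unit rules of {X, Y} → SX | g | gg | iXi.
Y: inherits non-unit rules of {Y} → SX | gg.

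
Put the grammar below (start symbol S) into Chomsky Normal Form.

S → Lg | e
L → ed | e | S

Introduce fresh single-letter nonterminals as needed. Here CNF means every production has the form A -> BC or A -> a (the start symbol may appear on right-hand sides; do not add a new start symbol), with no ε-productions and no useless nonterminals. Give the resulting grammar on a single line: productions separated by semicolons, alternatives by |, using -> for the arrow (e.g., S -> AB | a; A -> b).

No ε-productions.
After unit-elimination: S -> e | Lg; L -> e | Lg | ed.
TERM: introduce C -> d, B -> e, A -> g and substitute in every rule of length ≥2.

S -> e | LA; A -> g; B -> e; C -> d; L -> e | BC | LA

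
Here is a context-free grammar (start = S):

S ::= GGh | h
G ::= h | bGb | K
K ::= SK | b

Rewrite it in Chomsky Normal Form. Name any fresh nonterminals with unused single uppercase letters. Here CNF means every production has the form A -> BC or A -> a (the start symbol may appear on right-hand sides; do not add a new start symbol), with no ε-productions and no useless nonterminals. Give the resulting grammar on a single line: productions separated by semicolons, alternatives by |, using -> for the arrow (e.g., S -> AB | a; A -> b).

No ε-productions.
After unit-elimination: S -> h | GGh; G -> b | h | SK | bGb; K -> b | SK.
TERM: introduce A -> b, B -> h and substitute in every rule of length ≥2.
BIN: G -> AGA becomes G -> AC, C -> GA; S -> GGB becomes S -> GD, D -> GB.

S -> h | GD; A -> b; B -> h; C -> GA; D -> GB; G -> b | h | AC | SK; K -> b | SK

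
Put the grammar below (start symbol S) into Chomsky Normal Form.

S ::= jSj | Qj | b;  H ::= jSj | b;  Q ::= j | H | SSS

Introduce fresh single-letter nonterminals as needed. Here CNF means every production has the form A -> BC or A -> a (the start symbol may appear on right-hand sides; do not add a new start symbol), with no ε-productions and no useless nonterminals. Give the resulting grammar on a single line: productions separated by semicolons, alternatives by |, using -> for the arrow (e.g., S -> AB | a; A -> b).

S -> b | AE | QA; A -> j; C -> SA; D -> SS; E -> SA; Q -> b | j | AC | SD

No ε-productions.
After unit-elimination: S -> b | Qj | jSj; H -> b | jSj; Q -> b | j | SSS | jSj.
TERM: introduce A -> j and substitute in every rule of length ≥2.
BIN: H -> ASA becomes H -> AB, B -> SA; Q -> ASA becomes Q -> AC, C -> SA; Q -> SSS becomes Q -> SD, D -> SS; S -> ASA becomes S -> AE, E -> SA.
Drop unreachable/unproductive: H.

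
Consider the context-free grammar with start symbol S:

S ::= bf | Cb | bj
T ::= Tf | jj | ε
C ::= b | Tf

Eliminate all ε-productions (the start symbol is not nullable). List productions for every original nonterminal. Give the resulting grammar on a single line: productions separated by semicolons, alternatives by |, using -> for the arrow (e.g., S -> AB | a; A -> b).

S -> Cb | bf | bj; C -> b | f | Tf; T -> f | Tf | jj

Nullable set: {T}.
C -> Tf: T nullable, giving Tf | f.
Drop T -> ε.
T -> Tf: T nullable, giving Tf | f.
Unchanged (no nullable symbols): S -> Cb; S -> bf; S -> bj; C -> b; T -> jj.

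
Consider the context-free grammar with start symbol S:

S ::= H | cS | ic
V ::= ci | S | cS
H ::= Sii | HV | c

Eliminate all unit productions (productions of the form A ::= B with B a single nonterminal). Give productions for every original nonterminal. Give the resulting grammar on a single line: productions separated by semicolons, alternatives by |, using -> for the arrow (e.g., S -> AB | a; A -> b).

Unit productions: S->H, V->S.
Unit pairs (A ⇒* B via units): (S,H), (V,H), (V,S).
S: inherits non-unit rules of {H, S} → HV | Sii | c | cS | ic.
H: inherits non-unit rules of {H} → HV | Sii | c.
V: inherits non-unit rules of {H, S, V} → HV | Sii | c | cS | ci | ic.

S -> c | HV | cS | ic | Sii; H -> c | HV | Sii; V -> c | HV | cS | ci | ic | Sii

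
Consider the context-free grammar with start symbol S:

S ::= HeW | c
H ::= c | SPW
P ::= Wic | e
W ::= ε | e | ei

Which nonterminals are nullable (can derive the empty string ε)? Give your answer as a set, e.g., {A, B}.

{W}

Directly nullable (have an ε-rule): {W}.
Not nullable: H, P, S — each has a terminal in every rule's right-hand side or depends on a non-nullable symbol.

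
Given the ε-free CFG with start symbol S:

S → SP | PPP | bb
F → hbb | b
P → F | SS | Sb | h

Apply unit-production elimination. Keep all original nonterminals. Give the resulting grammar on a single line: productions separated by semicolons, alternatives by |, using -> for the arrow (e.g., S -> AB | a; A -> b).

S -> SP | bb | PPP; F -> b | hbb; P -> b | h | SS | Sb | hbb

Unit productions: P->F.
Unit pairs (A ⇒* B via units): (P,F).
S: inherits non-unit rules of {S} → PPP | SP | bb.
F: inherits non-unit rules of {F} → b | hbb.
P: inherits non-unit rules of {F, P} → SS | Sb | b | h | hbb.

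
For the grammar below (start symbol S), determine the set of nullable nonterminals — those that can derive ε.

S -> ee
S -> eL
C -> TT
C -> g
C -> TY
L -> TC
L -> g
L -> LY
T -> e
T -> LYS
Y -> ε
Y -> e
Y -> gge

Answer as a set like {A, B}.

{Y}

Directly nullable (have an ε-rule): {Y}.
Not nullable: C, L, S, T — each has a terminal in every rule's right-hand side or depends on a non-nullable symbol.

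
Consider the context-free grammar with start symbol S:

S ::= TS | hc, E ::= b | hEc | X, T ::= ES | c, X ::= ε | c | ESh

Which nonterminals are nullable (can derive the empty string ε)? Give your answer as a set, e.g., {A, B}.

{E, X}

Directly nullable (have an ε-rule): {X}.
E is nullable via E -> X (every symbol on the right is already known nullable).
Not nullable: S, T — each has a terminal in every rule's right-hand side or depends on a non-nullable symbol.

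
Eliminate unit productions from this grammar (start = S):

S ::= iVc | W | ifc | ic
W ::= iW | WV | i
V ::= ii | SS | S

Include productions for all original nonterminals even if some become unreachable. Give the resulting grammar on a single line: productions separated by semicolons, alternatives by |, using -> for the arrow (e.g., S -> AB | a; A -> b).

Unit productions: S->W, V->S.
Unit pairs (A ⇒* B via units): (S,W), (V,S), (V,W).
S: inherits non-unit rules of {S, W} → WV | i | iVc | iW | ic | ifc.
V: inherits non-unit rules of {S, V, W} → SS | WV | i | iVc | iW | ic | ifc | ii.
W: inherits non-unit rules of {W} → WV | i | iW.

S -> i | WV | iW | ic | iVc | ifc; V -> i | SS | WV | iW | ic | ii | iVc | ifc; W -> i | WV | iW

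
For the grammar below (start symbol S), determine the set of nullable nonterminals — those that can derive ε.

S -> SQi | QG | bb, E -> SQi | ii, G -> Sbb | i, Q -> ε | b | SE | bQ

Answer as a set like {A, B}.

{Q}

Directly nullable (have an ε-rule): {Q}.
Not nullable: E, G, S — each has a terminal in every rule's right-hand side or depends on a non-nullable symbol.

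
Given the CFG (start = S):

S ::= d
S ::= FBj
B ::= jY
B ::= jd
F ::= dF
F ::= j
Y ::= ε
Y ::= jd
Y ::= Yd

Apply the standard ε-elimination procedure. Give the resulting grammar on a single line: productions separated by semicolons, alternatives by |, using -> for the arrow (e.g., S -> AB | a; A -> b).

S -> d | FBj; B -> j | jY | jd; F -> j | dF; Y -> d | Yd | jd

Nullable set: {Y}.
B -> jY: Y nullable, giving j | jY.
Drop Y -> ε.
Y -> Yd: Y nullable, giving Yd | d.
Unchanged (no nullable symbols): S -> FBj; S -> d; B -> jd; F -> dF; F -> j; Y -> jd.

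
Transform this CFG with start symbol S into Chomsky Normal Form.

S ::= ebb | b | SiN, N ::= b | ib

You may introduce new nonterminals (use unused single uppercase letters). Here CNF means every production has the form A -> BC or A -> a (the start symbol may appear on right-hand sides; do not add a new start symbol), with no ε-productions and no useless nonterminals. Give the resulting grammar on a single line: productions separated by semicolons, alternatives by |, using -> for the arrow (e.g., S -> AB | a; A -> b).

No ε-productions.
No unit productions to eliminate.
TERM: introduce B -> b, C -> e, A -> i and substitute in every rule of length ≥2.
BIN: S -> CBB becomes S -> CD, D -> BB; S -> SAN becomes S -> SE, E -> AN.

S -> b | CD | SE; A -> i; B -> b; C -> e; D -> BB; E -> AN; N -> b | AB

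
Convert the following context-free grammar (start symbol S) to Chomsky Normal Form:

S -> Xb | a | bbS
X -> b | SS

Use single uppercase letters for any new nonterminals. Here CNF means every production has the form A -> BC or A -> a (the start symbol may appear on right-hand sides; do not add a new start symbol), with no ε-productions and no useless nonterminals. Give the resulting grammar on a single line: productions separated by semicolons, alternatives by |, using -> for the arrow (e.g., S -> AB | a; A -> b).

No ε-productions.
No unit productions to eliminate.
TERM: introduce A -> b and substitute in every rule of length ≥2.
BIN: S -> AAS becomes S -> AB, B -> AS.

S -> a | AB | XA; A -> b; B -> AS; X -> b | SS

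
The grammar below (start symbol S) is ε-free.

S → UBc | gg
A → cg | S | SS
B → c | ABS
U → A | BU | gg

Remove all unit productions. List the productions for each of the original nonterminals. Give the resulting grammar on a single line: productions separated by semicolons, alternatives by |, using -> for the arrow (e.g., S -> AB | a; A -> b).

S -> gg | UBc; A -> SS | cg | gg | UBc; B -> c | ABS; U -> BU | SS | cg | gg | UBc

Unit productions: A->S, U->A.
Unit pairs (A ⇒* B via units): (A,S), (U,A), (U,S).
S: inherits non-unit rules of {S} → UBc | gg.
A: inherits non-unit rules of {A, S} → SS | UBc | cg | gg.
B: inherits non-unit rules of {B} → ABS | c.
U: inherits non-unit rules of {A, S, U} → BU | SS | UBc | cg | gg.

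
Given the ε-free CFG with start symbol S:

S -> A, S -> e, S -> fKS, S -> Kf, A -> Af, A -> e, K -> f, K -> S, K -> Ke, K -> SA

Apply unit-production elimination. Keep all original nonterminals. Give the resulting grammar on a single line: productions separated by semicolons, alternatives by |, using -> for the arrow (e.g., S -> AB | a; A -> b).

S -> e | Af | Kf | fKS; A -> e | Af; K -> e | f | Af | Ke | Kf | SA | fKS

Unit productions: K->S, S->A.
Unit pairs (A ⇒* B via units): (K,A), (K,S), (S,A).
S: inherits non-unit rules of {A, S} → Af | Kf | e | fKS.
A: inherits non-unit rules of {A} → Af | e.
K: inherits non-unit rules of {A, K, S} → Af | Ke | Kf | SA | e | f | fKS.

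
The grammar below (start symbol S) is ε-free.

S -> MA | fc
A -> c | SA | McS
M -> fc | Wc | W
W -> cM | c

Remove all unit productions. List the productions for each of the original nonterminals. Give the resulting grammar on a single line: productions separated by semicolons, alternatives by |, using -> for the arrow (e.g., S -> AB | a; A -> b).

S -> MA | fc; A -> c | SA | McS; M -> c | Wc | cM | fc; W -> c | cM

Unit productions: M->W.
Unit pairs (A ⇒* B via units): (M,W).
S: inherits non-unit rules of {S} → MA | fc.
A: inherits non-unit rules of {A} → McS | SA | c.
M: inherits non-unit rules of {M, W} → Wc | c | cM | fc.
W: inherits non-unit rules of {W} → c | cM.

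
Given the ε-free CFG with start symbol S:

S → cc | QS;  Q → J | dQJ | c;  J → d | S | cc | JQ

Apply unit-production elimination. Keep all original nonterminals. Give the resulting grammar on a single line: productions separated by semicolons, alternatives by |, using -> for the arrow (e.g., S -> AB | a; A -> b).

S -> QS | cc; J -> d | JQ | QS | cc; Q -> c | d | JQ | QS | cc | dQJ

Unit productions: J->S, Q->J.
Unit pairs (A ⇒* B via units): (J,S), (Q,J), (Q,S).
S: inherits non-unit rules of {S} → QS | cc.
J: inherits non-unit rules of {J, S} → JQ | QS | cc | d.
Q: inherits non-unit rules of {J, Q, S} → JQ | QS | c | cc | d | dQJ.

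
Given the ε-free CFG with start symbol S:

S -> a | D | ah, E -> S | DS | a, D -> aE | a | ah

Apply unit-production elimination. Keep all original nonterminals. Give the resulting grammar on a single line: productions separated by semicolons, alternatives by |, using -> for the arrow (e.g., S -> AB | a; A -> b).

S -> a | aE | ah; D -> a | aE | ah; E -> a | DS | aE | ah

Unit productions: E->S, S->D.
Unit pairs (A ⇒* B via units): (E,D), (E,S), (S,D).
S: inherits non-unit rules of {D, S} → a | aE | ah.
D: inherits non-unit rules of {D} → a | aE | ah.
E: inherits non-unit rules of {D, E, S} → DS | a | aE | ah.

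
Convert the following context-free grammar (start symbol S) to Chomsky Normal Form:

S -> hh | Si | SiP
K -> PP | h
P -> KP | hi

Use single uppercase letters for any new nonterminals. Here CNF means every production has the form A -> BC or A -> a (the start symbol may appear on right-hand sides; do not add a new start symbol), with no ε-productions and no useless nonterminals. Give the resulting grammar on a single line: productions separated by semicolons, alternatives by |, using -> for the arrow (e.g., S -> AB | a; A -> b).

S -> AA | SB | SC; A -> h; B -> i; C -> BP; K -> h | PP; P -> AB | KP

No ε-productions.
No unit productions to eliminate.
TERM: introduce A -> h, B -> i and substitute in every rule of length ≥2.
BIN: S -> SBP becomes S -> SC, C -> BP.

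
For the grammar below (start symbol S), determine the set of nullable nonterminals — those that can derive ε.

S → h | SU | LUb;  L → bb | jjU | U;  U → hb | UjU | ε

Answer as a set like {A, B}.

{L, U}

Directly nullable (have an ε-rule): {U}.
L is nullable via L -> U (every symbol on the right is already known nullable).
Not nullable: S — each has a terminal in every rule's right-hand side or depends on a non-nullable symbol.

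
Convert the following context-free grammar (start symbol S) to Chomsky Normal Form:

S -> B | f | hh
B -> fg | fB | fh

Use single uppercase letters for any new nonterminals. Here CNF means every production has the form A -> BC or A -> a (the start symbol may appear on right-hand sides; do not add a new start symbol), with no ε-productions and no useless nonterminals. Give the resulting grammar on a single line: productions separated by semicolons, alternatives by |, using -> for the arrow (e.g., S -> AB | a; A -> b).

No ε-productions.
After unit-elimination: S -> f | fB | fg | fh | hh; B -> fB | fg | fh.
TERM: introduce A -> f, C -> g, D -> h and substitute in every rule of length ≥2.

S -> f | AB | AC | AD | DD; A -> f; B -> AB | AC | AD; C -> g; D -> h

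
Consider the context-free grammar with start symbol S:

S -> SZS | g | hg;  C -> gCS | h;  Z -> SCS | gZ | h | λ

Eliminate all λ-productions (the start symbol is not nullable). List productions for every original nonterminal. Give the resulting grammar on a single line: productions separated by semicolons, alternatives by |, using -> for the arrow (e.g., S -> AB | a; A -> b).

Nullable set: {Z}.
S -> SZS: Z nullable, giving SS | SZS.
Drop Z -> λ.
Z -> gZ: Z nullable, giving g | gZ.
Unchanged (no nullable symbols): S -> g; S -> hg; C -> gCS; C -> h; Z -> SCS; Z -> h.

S -> g | SS | hg | SZS; C -> h | gCS; Z -> g | h | gZ | SCS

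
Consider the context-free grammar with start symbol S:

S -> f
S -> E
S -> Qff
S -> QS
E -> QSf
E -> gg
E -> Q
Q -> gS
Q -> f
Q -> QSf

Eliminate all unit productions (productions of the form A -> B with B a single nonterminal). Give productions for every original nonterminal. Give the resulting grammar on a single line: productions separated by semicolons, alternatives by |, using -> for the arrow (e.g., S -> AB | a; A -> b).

S -> f | QS | gS | gg | QSf | Qff; E -> f | gS | gg | QSf; Q -> f | gS | QSf

Unit productions: E->Q, S->E.
Unit pairs (A ⇒* B via units): (E,Q), (S,E), (S,Q).
S: inherits non-unit rules of {E, Q, S} → QS | QSf | Qff | f | gS | gg.
E: inherits non-unit rules of {E, Q} → QSf | f | gS | gg.
Q: inherits non-unit rules of {Q} → QSf | f | gS.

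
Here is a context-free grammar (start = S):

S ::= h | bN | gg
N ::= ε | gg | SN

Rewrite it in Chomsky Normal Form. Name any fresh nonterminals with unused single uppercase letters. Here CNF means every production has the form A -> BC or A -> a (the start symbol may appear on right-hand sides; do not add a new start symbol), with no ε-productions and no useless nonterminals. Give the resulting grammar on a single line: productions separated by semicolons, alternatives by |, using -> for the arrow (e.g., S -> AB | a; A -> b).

S -> b | h | AN | BB; A -> b; B -> g; N -> b | h | AN | BB | SN

Nullable: {N}; after ε-elimination: S -> b | h | bN | gg; N -> S | SN | gg.
After unit-elimination: S -> b | h | bN | gg; N -> b | h | SN | bN | gg.
TERM: introduce A -> b, B -> g and substitute in every rule of length ≥2.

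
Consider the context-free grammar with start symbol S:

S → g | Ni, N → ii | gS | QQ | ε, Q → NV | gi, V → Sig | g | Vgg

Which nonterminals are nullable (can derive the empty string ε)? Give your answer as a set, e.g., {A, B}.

Directly nullable (have an ε-rule): {N}.
Not nullable: Q, S, V — each has a terminal in every rule's right-hand side or depends on a non-nullable symbol.

{N}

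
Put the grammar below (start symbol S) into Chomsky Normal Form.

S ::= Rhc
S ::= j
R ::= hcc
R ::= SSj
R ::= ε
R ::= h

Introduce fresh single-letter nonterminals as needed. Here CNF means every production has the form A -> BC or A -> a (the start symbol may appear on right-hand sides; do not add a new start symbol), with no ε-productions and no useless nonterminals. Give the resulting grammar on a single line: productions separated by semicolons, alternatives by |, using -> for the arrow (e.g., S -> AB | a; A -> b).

S -> j | BC | RF; A -> j; B -> h; C -> c; D -> CC; E -> SA; F -> BC; R -> h | BD | SE

Nullable: {R}; after ε-elimination: S -> j | hc | Rhc; R -> h | SSj | hcc.
No unit productions to eliminate.
TERM: introduce C -> c, B -> h, A -> j and substitute in every rule of length ≥2.
BIN: R -> BCC becomes R -> BD, D -> CC; R -> SSA becomes R -> SE, E -> SA; S -> RBC becomes S -> RF, F -> BC.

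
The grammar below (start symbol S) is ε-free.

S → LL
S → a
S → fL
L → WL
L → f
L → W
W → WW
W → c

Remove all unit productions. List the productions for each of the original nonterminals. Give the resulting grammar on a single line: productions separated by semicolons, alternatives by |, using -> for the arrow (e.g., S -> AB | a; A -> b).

Unit productions: L->W.
Unit pairs (A ⇒* B via units): (L,W).
S: inherits non-unit rules of {S} → LL | a | fL.
L: inherits non-unit rules of {L, W} → WL | WW | c | f.
W: inherits non-unit rules of {W} → WW | c.

S -> a | LL | fL; L -> c | f | WL | WW; W -> c | WW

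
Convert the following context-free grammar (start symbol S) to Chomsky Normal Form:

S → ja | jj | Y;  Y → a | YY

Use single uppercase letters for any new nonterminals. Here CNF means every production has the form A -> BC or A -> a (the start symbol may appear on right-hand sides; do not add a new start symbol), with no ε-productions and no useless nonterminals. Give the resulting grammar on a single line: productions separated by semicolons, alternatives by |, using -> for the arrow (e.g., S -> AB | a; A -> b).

S -> a | AA | AB | YY; A -> j; B -> a; Y -> a | YY

No ε-productions.
After unit-elimination: S -> a | YY | ja | jj; Y -> a | YY.
TERM: introduce B -> a, A -> j and substitute in every rule of length ≥2.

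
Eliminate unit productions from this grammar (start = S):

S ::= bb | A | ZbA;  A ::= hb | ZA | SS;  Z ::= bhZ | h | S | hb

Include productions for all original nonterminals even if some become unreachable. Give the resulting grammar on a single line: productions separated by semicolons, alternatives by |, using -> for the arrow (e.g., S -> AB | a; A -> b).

S -> SS | ZA | bb | hb | ZbA; A -> SS | ZA | hb; Z -> h | SS | ZA | bb | hb | ZbA | bhZ

Unit productions: S->A, Z->S.
Unit pairs (A ⇒* B via units): (S,A), (Z,A), (Z,S).
S: inherits non-unit rules of {A, S} → SS | ZA | ZbA | bb | hb.
A: inherits non-unit rules of {A} → SS | ZA | hb.
Z: inherits non-unit rules of {A, S, Z} → SS | ZA | ZbA | bb | bhZ | h | hb.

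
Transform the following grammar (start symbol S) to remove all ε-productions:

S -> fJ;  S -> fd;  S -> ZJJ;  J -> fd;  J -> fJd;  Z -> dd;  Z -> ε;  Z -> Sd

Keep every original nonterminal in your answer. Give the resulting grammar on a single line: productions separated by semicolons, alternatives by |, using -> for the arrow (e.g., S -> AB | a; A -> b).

S -> JJ | fJ | fd | ZJJ; J -> fd | fJd; Z -> Sd | dd

Nullable set: {Z}.
S -> ZJJ: Z nullable, giving JJ | ZJJ.
Drop Z -> ε.
Unchanged (no nullable symbols): S -> fJ; S -> fd; J -> fJd; J -> fd; Z -> Sd; Z -> dd.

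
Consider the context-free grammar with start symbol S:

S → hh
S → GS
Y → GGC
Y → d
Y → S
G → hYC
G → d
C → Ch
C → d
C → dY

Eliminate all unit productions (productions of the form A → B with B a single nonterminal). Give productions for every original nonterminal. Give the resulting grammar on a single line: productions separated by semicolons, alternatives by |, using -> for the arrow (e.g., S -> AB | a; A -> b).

Unit productions: Y->S.
Unit pairs (A ⇒* B via units): (Y,S).
S: inherits non-unit rules of {S} → GS | hh.
C: inherits non-unit rules of {C} → Ch | d | dY.
G: inherits non-unit rules of {G} → d | hYC.
Y: inherits non-unit rules of {S, Y} → GGC | GS | d | hh.

S -> GS | hh; C -> d | Ch | dY; G -> d | hYC; Y -> d | GS | hh | GGC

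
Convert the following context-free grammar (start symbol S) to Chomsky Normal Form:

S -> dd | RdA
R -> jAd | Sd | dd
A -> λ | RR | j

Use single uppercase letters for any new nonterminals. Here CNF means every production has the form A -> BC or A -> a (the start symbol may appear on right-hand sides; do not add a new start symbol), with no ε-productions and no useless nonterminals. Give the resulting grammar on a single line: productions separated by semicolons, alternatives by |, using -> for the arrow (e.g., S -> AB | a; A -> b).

Nullable: {A}; after ε-elimination: S -> Rd | dd | RdA; A -> j | RR; R -> Sd | dd | jd | jAd.
No unit productions to eliminate.
TERM: introduce B -> d, C -> j and substitute in every rule of length ≥2.
BIN: R -> CAB becomes R -> CD, D -> AB; S -> RBA becomes S -> RE, E -> BA.

S -> BB | RB | RE; A -> j | RR; B -> d; C -> j; D -> AB; E -> BA; R -> BB | CB | CD | SB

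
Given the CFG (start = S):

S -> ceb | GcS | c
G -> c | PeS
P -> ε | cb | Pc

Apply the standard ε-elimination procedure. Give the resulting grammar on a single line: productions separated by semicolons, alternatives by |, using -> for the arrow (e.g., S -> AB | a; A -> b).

S -> c | GcS | ceb; G -> c | eS | PeS; P -> c | Pc | cb

Nullable set: {P}.
G -> PeS: P nullable, giving PeS | eS.
Drop P -> ε.
P -> Pc: P nullable, giving Pc | c.
Unchanged (no nullable symbols): S -> GcS; S -> c; S -> ceb; G -> c; P -> cb.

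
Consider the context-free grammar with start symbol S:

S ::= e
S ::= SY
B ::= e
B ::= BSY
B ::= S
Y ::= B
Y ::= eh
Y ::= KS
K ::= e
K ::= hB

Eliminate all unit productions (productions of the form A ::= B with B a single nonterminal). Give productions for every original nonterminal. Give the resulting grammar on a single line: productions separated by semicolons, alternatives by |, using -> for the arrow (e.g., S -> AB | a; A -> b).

S -> e | SY; B -> e | SY | BSY; K -> e | hB; Y -> e | KS | SY | eh | BSY

Unit productions: B->S, Y->B.
Unit pairs (A ⇒* B via units): (B,S), (Y,B), (Y,S).
S: inherits non-unit rules of {S} → SY | e.
B: inherits non-unit rules of {B, S} → BSY | SY | e.
K: inherits non-unit rules of {K} → e | hB.
Y: inherits non-unit rules of {B, S, Y} → BSY | KS | SY | e | eh.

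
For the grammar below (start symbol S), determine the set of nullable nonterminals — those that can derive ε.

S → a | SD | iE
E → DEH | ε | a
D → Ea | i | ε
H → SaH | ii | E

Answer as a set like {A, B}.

Directly nullable (have an ε-rule): {D, E}.
H is nullable via H -> E (every symbol on the right is already known nullable).
Not nullable: S — each has a terminal in every rule's right-hand side or depends on a non-nullable symbol.

{D, E, H}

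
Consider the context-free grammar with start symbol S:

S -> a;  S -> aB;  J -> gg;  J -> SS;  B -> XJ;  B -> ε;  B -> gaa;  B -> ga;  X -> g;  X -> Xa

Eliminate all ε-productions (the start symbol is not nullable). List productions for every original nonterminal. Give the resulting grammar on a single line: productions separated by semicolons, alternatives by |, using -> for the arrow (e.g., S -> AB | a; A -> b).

S -> a | aB; B -> XJ | ga | gaa; J -> SS | gg; X -> g | Xa

Nullable set: {B}.
S -> aB: B nullable, giving a | aB.
Drop B -> ε.
Unchanged (no nullable symbols): S -> a; B -> XJ; B -> ga; B -> gaa; J -> SS; J -> gg; X -> Xa; X -> g.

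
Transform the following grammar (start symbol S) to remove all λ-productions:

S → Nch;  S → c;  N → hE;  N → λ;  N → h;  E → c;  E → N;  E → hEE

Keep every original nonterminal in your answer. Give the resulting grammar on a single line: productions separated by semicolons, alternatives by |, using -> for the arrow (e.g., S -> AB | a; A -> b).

S -> c | ch | Nch; E -> N | c | h | hE | hEE; N -> h | hE

Nullable set: {E, N}.
S -> Nch: N nullable, giving Nch | ch.
E -> N: N nullable, giving N.
E -> hEE: E, E nullable, giving h | hE | hEE.
Drop N -> λ.
N -> hE: E nullable, giving h | hE.
Unchanged (no nullable symbols): S -> c; E -> c; N -> h.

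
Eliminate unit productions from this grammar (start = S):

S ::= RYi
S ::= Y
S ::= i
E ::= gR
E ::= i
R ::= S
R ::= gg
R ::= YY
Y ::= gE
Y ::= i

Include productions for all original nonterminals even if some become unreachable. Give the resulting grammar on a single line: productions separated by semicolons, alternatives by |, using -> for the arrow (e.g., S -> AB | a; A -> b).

S -> i | gE | RYi; E -> i | gR; R -> i | YY | gE | gg | RYi; Y -> i | gE

Unit productions: R->S, S->Y.
Unit pairs (A ⇒* B via units): (R,S), (R,Y), (S,Y).
S: inherits non-unit rules of {S, Y} → RYi | gE | i.
E: inherits non-unit rules of {E} → gR | i.
R: inherits non-unit rules of {R, S, Y} → RYi | YY | gE | gg | i.
Y: inherits non-unit rules of {Y} → gE | i.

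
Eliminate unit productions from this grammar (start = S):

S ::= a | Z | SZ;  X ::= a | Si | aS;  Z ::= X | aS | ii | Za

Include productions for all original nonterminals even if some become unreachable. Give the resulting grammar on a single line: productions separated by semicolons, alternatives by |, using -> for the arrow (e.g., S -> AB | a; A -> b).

Unit productions: S->Z, Z->X.
Unit pairs (A ⇒* B via units): (S,X), (S,Z), (Z,X).
S: inherits non-unit rules of {S, X, Z} → SZ | Si | Za | a | aS | ii.
X: inherits non-unit rules of {X} → Si | a | aS.
Z: inherits non-unit rules of {X, Z} → Si | Za | a | aS | ii.

S -> a | SZ | Si | Za | aS | ii; X -> a | Si | aS; Z -> a | Si | Za | aS | ii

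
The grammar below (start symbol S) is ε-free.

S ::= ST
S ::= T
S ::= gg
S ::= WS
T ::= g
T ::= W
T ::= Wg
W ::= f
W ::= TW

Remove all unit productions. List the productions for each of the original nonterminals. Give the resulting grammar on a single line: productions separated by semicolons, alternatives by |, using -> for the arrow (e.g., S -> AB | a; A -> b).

Unit productions: S->T, T->W.
Unit pairs (A ⇒* B via units): (S,T), (S,W), (T,W).
S: inherits non-unit rules of {S, T, W} → ST | TW | WS | Wg | f | g | gg.
T: inherits non-unit rules of {T, W} → TW | Wg | f | g.
W: inherits non-unit rules of {W} → TW | f.

S -> f | g | ST | TW | WS | Wg | gg; T -> f | g | TW | Wg; W -> f | TW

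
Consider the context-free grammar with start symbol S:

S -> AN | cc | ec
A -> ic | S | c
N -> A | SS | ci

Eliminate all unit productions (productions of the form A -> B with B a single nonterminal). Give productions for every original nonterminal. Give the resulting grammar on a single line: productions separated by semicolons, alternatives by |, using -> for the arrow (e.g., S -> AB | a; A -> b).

Unit productions: A->S, N->A.
Unit pairs (A ⇒* B via units): (A,S), (N,A), (N,S).
S: inherits non-unit rules of {S} → AN | cc | ec.
A: inherits non-unit rules of {A, S} → AN | c | cc | ec | ic.
N: inherits non-unit rules of {A, N, S} → AN | SS | c | cc | ci | ec | ic.

S -> AN | cc | ec; A -> c | AN | cc | ec | ic; N -> c | AN | SS | cc | ci | ec | ic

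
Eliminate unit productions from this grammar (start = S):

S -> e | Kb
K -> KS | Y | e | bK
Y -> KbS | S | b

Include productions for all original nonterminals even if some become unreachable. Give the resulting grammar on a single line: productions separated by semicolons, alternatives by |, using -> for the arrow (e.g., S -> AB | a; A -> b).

Unit productions: K->Y, Y->S.
Unit pairs (A ⇒* B via units): (K,S), (K,Y), (Y,S).
S: inherits non-unit rules of {S} → Kb | e.
K: inherits non-unit rules of {K, S, Y} → KS | Kb | KbS | b | bK | e.
Y: inherits non-unit rules of {S, Y} → Kb | KbS | b | e.

S -> e | Kb; K -> b | e | KS | Kb | bK | KbS; Y -> b | e | Kb | KbS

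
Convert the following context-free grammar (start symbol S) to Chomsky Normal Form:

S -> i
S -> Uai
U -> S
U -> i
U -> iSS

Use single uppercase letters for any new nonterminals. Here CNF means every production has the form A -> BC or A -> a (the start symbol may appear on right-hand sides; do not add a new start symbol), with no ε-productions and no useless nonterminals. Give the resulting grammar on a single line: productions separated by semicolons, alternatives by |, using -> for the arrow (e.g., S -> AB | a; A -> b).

No ε-productions.
After unit-elimination: S -> i | Uai; U -> i | Uai | iSS.
TERM: introduce A -> a, B -> i and substitute in every rule of length ≥2.
BIN: S -> UAB becomes S -> UC, C -> AB; U -> BSS becomes U -> BD, D -> SS; U -> UAB becomes U -> UE, E -> AB.

S -> i | UC; A -> a; B -> i; C -> AB; D -> SS; E -> AB; U -> i | BD | UE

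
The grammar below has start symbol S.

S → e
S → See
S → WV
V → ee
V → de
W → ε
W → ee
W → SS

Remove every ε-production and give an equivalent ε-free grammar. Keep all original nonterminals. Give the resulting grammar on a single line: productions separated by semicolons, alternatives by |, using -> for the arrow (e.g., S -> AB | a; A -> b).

Nullable set: {W}.
S -> WV: W nullable, giving V | WV.
Drop W -> ε.
Unchanged (no nullable symbols): S -> See; S -> e; V -> de; V -> ee; W -> SS; W -> ee.

S -> V | e | WV | See; V -> de | ee; W -> SS | ee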